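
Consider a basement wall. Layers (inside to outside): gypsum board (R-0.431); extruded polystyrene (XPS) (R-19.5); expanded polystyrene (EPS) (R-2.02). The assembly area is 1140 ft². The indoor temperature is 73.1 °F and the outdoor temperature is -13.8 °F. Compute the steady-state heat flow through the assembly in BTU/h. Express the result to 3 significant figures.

4510 BTU/h

R_total = 0.431 + 19.5 + 2.02 = 21.95 ft²·°F·h/BTU
Q = A·ΔT/R = 1140 × (73.1 − (-13.8)) / 21.95 = 4513 BTU/h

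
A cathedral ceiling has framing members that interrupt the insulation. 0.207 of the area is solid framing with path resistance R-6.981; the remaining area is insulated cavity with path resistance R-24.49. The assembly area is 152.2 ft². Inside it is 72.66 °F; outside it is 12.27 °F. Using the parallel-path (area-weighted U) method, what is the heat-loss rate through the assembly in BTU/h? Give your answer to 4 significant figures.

U_eff = 0.793/24.49 + 0.207/6.981 = 0.032381 + 0.029652 = 0.062032
R_eff = 1/U_eff = 16.121 ft²·°F·h/BTU
Q = 152.2 × (72.66 − 12.27) / 16.121 = 570.16 BTU/h

570.2 BTU/h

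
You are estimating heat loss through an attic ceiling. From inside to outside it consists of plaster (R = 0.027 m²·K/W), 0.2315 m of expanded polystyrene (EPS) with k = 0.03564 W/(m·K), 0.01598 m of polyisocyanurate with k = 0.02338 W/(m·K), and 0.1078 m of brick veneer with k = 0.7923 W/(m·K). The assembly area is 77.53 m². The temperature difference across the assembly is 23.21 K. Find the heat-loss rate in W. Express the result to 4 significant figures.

0.2315/0.03564 = 6.4955
0.01598/0.02338 = 0.68349
0.1078/0.7923 = 0.13606
R_total = 0.027 + 6.4955 + 0.68349 + 0.13606 = 7.3421 m²·K/W
Q = A·ΔT/R = 77.53 × 23.21 / 7.3421 = 245.09 W

245.1 W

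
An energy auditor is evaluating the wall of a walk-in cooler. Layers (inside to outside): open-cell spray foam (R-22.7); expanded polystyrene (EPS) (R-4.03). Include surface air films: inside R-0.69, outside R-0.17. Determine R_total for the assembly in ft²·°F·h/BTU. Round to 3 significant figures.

R_total = 0.69 + 22.7 + 4.03 + 0.17 = 27.59 ft²·°F·h/BTU

27.6 ft²·°F·h/BTU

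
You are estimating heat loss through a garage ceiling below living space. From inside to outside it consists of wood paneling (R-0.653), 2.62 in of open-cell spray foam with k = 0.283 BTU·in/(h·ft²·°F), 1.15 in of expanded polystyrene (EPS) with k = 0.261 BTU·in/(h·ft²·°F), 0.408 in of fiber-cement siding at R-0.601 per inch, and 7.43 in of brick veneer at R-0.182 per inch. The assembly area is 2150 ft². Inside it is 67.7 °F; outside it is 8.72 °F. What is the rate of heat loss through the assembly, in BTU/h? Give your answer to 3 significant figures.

2.62/0.283 = 9.258
1.15/0.261 = 4.406
0.408 × 0.601 = 0.2452
7.43 × 0.182 = 1.352
R_total = 0.653 + 9.258 + 4.406 + 0.2452 + 1.352 = 15.91 ft²·°F·h/BTU
Q = A·ΔT/R = 2150 × (67.7 − 8.72) / 15.91 = 7968 BTU/h

7970 BTU/h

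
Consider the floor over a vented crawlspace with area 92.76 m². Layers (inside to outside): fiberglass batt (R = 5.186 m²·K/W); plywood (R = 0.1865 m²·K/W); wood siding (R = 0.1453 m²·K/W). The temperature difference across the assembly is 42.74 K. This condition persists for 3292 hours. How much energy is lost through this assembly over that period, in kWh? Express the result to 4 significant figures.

2365 kWh

R_total = 5.186 + 0.1865 + 0.1453 = 5.5178 m²·K/W
Q = 92.76 × 42.74 / 5.5178 = 718.5 W
E = 718.5 W × 3292 h / 1000 = 2365.3 kWh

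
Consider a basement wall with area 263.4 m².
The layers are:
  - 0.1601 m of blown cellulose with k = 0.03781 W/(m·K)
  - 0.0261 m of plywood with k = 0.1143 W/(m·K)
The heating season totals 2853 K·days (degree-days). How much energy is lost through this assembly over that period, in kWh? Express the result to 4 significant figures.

4041 kWh

0.1601/0.03781 = 4.2343
0.0261/0.1143 = 0.22835
R_total = 4.2343 + 0.22835 = 4.4627 m²·K/W
E = A × HDD × 24 / R / 1000 = 263.4 × 2853 × 24 / 4.4627 / 1000 = 4041.4 kWh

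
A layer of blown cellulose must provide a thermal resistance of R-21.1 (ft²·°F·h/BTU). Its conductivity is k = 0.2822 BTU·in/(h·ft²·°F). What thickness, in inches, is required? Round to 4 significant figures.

5.954 in

L = R × k = 21.1 × 0.2822 = 5.9544 in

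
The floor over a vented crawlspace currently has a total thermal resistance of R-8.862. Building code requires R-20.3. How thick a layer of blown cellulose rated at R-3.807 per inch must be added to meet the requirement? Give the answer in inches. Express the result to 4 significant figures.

ΔR = 20.3 − 8.862 = 11.438 ft²·°F·h/BTU
L = ΔR / (R/in) = 11.438/3.807 = 3.0045 in

3.004 in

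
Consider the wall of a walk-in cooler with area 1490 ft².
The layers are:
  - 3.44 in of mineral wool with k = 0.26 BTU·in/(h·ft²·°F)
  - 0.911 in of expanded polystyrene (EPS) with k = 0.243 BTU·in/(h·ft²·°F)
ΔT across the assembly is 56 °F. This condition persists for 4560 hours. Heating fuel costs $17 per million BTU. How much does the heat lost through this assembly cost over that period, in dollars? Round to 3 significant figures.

381 dollars

3.44/0.26 = 13.23
0.911/0.243 = 3.749
R_total = 13.23 + 3.749 = 16.98 ft²·°F·h/BTU
Q = 1490 × 56 / 16.98 = 4914 BTU/h
E = 4914 × 4560 = 22410000 BTU
Cost = 22410000/10⁶ × 17 = $380.9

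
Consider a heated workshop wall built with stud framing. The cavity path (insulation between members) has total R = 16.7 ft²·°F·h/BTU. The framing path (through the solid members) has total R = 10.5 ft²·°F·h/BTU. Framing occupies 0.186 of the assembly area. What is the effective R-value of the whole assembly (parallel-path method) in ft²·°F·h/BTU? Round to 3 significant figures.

U_eff = 0.814/16.7 + 0.186/10.5 = 0.04874 + 0.01771 = 0.06646
R_eff = 1/U_eff = 15.05 ft²·°F·h/BTU

15.0 ft²·°F·h/BTU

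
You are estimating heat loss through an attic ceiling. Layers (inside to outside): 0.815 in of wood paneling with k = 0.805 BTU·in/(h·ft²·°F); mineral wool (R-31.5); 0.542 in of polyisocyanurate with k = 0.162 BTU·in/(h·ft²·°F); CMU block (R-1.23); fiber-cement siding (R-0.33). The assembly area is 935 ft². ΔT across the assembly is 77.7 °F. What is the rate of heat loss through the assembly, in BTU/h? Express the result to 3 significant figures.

1940 BTU/h

0.815/0.805 = 1.012
0.542/0.162 = 3.346
R_total = 1.012 + 31.5 + 3.346 + 1.23 + 0.33 = 37.42 ft²·°F·h/BTU
Q = A·ΔT/R = 935 × 77.7 / 37.42 = 1942 BTU/h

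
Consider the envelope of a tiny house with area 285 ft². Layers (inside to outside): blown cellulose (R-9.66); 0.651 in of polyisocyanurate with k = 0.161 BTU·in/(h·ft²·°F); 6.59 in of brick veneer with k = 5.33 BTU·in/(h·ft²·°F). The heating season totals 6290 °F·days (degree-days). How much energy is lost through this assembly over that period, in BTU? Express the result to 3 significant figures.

2880000 BTU

0.651/0.161 = 4.043
6.59/5.33 = 1.236
R_total = 9.66 + 4.043 + 1.236 = 14.94 ft²·°F·h/BTU
E = A × HDD × 24 / R = 285 × 6290 × 24 / 14.94 = 2880000 BTU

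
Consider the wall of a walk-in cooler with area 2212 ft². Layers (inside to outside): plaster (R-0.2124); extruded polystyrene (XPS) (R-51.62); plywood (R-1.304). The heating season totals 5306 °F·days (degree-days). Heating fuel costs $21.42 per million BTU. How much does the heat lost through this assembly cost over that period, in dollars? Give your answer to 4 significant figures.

R_total = 0.2124 + 51.62 + 1.304 = 53.136 ft²·°F·h/BTU
E = A × HDD × 24 / R = 2212 × 5306 × 24 / 53.136 = 5301200 BTU
Cost = 5301200/10⁶ × 21.42 = $113.55

113.6 dollars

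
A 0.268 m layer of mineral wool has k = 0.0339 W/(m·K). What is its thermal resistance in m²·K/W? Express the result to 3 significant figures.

7.91 m²·K/W

R = L/k = 0.268/0.0339 = 7.906 m²·K/W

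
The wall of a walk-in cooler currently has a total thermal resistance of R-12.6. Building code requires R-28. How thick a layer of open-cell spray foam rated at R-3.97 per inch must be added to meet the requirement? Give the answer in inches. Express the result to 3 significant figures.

3.88 in

ΔR = 28 − 12.6 = 15.4 ft²·°F·h/BTU
L = ΔR / (R/in) = 15.4/3.97 = 3.879 in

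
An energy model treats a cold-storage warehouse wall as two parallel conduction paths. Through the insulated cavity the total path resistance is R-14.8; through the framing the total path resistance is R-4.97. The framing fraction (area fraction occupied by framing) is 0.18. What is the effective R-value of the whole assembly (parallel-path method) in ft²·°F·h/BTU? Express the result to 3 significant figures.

U_eff = 0.82/14.8 + 0.18/4.97 = 0.05541 + 0.03622 = 0.09162
R_eff = 1/U_eff = 10.91 ft²·°F·h/BTU

10.9 ft²·°F·h/BTU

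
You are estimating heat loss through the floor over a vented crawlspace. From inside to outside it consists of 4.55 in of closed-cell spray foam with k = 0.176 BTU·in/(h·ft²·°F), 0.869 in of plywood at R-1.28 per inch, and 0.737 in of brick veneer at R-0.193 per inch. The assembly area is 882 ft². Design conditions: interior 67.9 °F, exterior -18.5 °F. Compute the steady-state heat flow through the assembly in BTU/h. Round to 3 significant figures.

4.55/0.176 = 25.85
0.869 × 1.28 = 1.112
0.737 × 0.193 = 0.1422
R_total = 25.85 + 1.112 + 0.1422 = 27.11 ft²·°F·h/BTU
Q = A·ΔT/R = 882 × (67.9 − (-18.5)) / 27.11 = 2811 BTU/h

2810 BTU/h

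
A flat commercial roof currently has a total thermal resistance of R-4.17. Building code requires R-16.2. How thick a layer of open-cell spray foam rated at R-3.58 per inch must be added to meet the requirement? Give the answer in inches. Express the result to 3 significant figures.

ΔR = 16.2 − 4.17 = 12.03 ft²·°F·h/BTU
L = ΔR / (R/in) = 12.03/3.58 = 3.36 in

3.36 in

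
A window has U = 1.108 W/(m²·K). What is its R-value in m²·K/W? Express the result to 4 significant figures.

R = 1/U = 1/1.108 = 0.90253

0.9025 m²·K/W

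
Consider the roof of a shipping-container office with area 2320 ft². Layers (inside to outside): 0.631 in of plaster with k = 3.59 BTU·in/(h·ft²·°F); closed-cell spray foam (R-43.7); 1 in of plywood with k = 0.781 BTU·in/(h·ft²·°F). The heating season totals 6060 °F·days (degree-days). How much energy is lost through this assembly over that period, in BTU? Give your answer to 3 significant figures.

0.631/3.59 = 0.1758
1/0.781 = 1.28
R_total = 0.1758 + 43.7 + 1.28 = 45.16 ft²·°F·h/BTU
E = A × HDD × 24 / R = 2320 × 6060 × 24 / 45.16 = 7472000 BTU

7470000 BTU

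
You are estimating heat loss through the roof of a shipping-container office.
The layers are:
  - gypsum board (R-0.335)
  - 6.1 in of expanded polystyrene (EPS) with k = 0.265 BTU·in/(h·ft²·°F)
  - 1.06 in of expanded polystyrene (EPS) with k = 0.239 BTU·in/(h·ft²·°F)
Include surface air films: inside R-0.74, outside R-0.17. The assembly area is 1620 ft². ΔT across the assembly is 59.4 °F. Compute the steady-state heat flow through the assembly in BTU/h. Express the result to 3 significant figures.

6.1/0.265 = 23.02
1.06/0.239 = 4.435
R_total = 0.74 + 0.335 + 23.02 + 4.435 + 0.17 = 28.7 ft²·°F·h/BTU
Q = A·ΔT/R = 1620 × 59.4 / 28.7 = 3353 BTU/h

3350 BTU/h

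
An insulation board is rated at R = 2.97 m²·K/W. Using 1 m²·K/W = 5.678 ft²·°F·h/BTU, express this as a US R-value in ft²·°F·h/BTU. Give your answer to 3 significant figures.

R_US = 2.97 × 5.678 = 16.86

16.9 ft²·°F·h/BTU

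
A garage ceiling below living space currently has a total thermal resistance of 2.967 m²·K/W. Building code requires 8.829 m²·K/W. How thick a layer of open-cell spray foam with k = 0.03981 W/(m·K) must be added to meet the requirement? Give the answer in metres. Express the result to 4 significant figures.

ΔR = 8.829 − 2.967 = 5.862 m²·K/W
L = ΔR × k = 5.862 × 0.03981 = 0.23337 m

0.2334 m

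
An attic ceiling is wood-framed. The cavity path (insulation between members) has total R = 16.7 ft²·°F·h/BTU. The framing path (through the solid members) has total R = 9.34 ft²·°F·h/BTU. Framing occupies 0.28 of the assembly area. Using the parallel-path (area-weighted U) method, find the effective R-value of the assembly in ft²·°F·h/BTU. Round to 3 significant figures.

13.7 ft²·°F·h/BTU

U_eff = 0.72/16.7 + 0.28/9.34 = 0.04311 + 0.02998 = 0.07309
R_eff = 1/U_eff = 13.68 ft²·°F·h/BTU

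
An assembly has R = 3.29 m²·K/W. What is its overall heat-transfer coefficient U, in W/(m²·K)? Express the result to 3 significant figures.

0.304 W/(m²·K)

U = 1/R = 1/3.29 = 0.304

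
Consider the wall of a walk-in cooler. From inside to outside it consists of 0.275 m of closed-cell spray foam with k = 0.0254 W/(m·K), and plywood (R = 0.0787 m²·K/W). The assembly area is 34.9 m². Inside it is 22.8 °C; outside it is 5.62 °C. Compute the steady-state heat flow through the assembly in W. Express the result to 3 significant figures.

0.275/0.0254 = 10.83
R_total = 10.83 + 0.0787 = 10.91 m²·K/W
Q = A·ΔT/R = 34.9 × (22.8 − 5.62) / 10.91 = 54.98 W

55.0 W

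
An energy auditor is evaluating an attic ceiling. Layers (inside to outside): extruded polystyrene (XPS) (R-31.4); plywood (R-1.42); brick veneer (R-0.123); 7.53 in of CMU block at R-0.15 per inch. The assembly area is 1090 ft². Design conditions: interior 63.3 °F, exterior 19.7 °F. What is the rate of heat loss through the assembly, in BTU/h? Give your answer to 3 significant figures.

7.53 × 0.15 = 1.129
R_total = 31.4 + 1.42 + 0.123 + 1.129 = 34.07 ft²·°F·h/BTU
Q = A·ΔT/R = 1090 × (63.3 − 19.7) / 34.07 = 1395 BTU/h

1390 BTU/h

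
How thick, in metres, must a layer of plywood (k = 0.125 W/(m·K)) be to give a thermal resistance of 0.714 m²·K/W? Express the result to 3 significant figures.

0.0892 m

L = R·k = 0.714 × 0.125 = 0.08925 m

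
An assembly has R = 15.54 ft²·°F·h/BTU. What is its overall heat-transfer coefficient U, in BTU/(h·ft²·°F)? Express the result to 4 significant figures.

0.06435 BTU/(h·ft²·°F)

U = 1/R = 1/15.54 = 0.06435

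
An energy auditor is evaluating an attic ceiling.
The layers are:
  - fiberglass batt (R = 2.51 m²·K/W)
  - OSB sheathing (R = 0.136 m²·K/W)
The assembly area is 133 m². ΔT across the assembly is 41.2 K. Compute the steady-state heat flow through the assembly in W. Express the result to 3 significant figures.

2070 W

R_total = 2.51 + 0.136 = 2.646 m²·K/W
Q = A·ΔT/R = 133 × 41.2 / 2.646 = 2071 W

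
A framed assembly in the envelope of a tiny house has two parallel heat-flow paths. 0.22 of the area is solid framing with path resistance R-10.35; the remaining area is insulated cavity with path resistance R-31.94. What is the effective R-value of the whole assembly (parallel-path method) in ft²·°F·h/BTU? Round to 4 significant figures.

21.89 ft²·°F·h/BTU

U_eff = 0.78/31.94 + 0.22/10.35 = 0.024421 + 0.021256 = 0.045677
R_eff = 1/U_eff = 21.893 ft²·°F·h/BTU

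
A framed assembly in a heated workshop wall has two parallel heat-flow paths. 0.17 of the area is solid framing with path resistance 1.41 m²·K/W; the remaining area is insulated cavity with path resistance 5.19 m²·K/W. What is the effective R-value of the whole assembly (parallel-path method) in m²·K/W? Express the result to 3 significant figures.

U_eff = 0.83/5.19 + 0.17/1.41 = 0.1599 + 0.1206 = 0.2805
R_eff = 1/U_eff = 3.565 m²·K/W

3.57 m²·K/W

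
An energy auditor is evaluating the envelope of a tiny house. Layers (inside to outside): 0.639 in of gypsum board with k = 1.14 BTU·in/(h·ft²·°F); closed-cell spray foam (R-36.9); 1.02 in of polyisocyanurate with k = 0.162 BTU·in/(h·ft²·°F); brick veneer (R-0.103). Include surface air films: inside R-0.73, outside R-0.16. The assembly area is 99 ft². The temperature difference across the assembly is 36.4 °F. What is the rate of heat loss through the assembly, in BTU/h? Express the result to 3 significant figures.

80.5 BTU/h

0.639/1.14 = 0.5605
1.02/0.162 = 6.296
R_total = 0.73 + 0.5605 + 36.9 + 6.296 + 0.103 + 0.16 = 44.75 ft²·°F·h/BTU
Q = A·ΔT/R = 99 × 36.4 / 44.75 = 80.53 BTU/h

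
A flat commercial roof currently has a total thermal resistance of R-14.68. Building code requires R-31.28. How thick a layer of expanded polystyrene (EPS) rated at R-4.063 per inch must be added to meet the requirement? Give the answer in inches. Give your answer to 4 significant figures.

4.086 in

ΔR = 31.28 − 14.68 = 16.6 ft²·°F·h/BTU
L = ΔR / (R/in) = 16.6/4.063 = 4.0857 in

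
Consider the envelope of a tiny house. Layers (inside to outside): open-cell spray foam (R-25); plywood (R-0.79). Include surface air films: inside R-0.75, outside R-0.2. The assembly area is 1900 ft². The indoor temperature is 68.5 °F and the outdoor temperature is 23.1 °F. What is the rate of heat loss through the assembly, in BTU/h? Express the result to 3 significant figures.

R_total = 0.75 + 25 + 0.79 + 0.2 = 26.74 ft²·°F·h/BTU
Q = A·ΔT/R = 1900 × (68.5 − 23.1) / 26.74 = 3226 BTU/h

3230 BTU/h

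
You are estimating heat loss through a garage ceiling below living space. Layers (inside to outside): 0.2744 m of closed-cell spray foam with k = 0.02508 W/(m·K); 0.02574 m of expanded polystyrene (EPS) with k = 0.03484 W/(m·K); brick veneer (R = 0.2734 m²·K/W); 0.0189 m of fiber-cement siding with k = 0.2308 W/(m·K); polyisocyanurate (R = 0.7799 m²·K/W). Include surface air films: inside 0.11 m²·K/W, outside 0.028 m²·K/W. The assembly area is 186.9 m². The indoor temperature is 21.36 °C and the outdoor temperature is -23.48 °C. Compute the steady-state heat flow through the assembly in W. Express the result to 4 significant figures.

0.2744/0.02508 = 10.941
0.02574/0.03484 = 0.73881
0.0189/0.2308 = 0.081889
R_total = 0.11 + 10.941 + 0.73881 + 0.2734 + 0.081889 + 0.7799 + 0.028 = 12.953 m²·K/W
Q = A·ΔT/R = 186.9 × (21.36 − (-23.48)) / 12.953 = 647 W

647.0 W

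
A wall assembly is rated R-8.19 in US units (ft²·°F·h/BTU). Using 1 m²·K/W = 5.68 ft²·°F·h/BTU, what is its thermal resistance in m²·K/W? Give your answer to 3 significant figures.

1.44 m²·K/W

R_SI = 8.19/5.68 = 1.442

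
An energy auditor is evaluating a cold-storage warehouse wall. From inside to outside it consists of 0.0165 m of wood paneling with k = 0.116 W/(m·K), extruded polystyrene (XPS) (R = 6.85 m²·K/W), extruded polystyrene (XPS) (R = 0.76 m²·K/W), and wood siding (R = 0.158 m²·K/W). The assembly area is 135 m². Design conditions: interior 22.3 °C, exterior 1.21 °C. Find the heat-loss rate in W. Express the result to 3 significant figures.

0.0165/0.116 = 0.1422
R_total = 0.1422 + 6.85 + 0.76 + 0.158 = 7.91 m²·K/W
Q = A·ΔT/R = 135 × (22.3 − 1.21) / 7.91 = 359.9 W

360 W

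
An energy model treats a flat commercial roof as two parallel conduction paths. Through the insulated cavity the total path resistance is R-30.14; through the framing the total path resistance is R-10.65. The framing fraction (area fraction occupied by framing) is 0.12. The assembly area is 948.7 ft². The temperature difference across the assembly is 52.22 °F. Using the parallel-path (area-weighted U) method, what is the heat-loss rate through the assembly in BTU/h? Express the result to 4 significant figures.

U_eff = 0.88/30.14 + 0.12/10.65 = 0.029197 + 0.011268 = 0.040465
R_eff = 1/U_eff = 24.713 ft²·°F·h/BTU
Q = 948.7 × 52.22 / 24.713 = 2004.7 BTU/h

2005 BTU/h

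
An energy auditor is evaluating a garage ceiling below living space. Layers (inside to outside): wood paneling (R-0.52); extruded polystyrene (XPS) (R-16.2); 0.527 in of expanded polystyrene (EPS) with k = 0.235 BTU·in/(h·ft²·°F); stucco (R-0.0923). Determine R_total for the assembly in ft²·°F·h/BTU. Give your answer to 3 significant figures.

0.527/0.235 = 2.243
R_total = 0.52 + 16.2 + 2.243 + 0.0923 = 19.05 ft²·°F·h/BTU

19.1 ft²·°F·h/BTU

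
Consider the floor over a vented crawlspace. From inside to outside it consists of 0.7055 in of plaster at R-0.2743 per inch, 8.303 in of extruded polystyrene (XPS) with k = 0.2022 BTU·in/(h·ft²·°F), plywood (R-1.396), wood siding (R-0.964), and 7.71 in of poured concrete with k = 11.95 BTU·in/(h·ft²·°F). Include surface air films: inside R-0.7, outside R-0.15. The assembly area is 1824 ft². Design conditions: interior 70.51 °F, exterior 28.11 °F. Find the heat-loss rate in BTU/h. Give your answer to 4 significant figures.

0.7055 × 0.2743 = 0.19352
8.303/0.2022 = 41.063
7.71/11.95 = 0.64519
R_total = 0.7 + 0.19352 + 41.063 + 1.396 + 0.964 + 0.64519 + 0.15 = 45.112 ft²·°F·h/BTU
Q = A·ΔT/R = 1824 × (70.51 − 28.11) / 45.112 = 1714.3 BTU/h

1714 BTU/h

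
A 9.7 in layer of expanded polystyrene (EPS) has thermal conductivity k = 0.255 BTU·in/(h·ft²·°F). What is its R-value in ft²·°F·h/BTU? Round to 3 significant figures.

R = L/k = 9.7/0.255 = 38.04 ft²·°F·h/BTU

38.0 ft²·°F·h/BTU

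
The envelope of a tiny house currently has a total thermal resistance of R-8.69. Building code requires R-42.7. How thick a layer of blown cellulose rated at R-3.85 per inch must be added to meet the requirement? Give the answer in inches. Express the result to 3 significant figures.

ΔR = 42.7 − 8.69 = 34.01 ft²·°F·h/BTU
L = ΔR / (R/in) = 34.01/3.85 = 8.834 in

8.83 in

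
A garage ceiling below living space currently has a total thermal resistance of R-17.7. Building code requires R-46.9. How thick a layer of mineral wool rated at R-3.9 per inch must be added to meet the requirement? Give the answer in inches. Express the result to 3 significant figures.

7.49 in

ΔR = 46.9 − 17.7 = 29.2 ft²·°F·h/BTU
L = ΔR / (R/in) = 29.2/3.9 = 7.487 in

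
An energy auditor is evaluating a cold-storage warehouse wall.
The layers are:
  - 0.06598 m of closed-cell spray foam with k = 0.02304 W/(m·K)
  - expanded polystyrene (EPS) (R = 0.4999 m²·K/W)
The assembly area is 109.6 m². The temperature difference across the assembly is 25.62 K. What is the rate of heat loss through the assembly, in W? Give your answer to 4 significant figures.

834.8 W

0.06598/0.02304 = 2.8637
R_total = 2.8637 + 0.4999 = 3.3636 m²·K/W
Q = A·ΔT/R = 109.6 × 25.62 / 3.3636 = 834.8 W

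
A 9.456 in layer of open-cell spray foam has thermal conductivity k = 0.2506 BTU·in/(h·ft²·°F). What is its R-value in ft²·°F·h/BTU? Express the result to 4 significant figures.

37.73 ft²·°F·h/BTU

R = L/k = 9.456/0.2506 = 37.733 ft²·°F·h/BTU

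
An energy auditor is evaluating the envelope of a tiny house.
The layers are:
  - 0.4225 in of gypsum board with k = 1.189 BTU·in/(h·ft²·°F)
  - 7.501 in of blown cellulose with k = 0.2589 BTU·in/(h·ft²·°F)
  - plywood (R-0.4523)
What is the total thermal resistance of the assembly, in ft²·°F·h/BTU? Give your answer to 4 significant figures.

0.4225/1.189 = 0.35534
7.501/0.2589 = 28.973
R_total = 0.35534 + 28.973 + 0.4523 = 29.78 ft²·°F·h/BTU

29.78 ft²·°F·h/BTU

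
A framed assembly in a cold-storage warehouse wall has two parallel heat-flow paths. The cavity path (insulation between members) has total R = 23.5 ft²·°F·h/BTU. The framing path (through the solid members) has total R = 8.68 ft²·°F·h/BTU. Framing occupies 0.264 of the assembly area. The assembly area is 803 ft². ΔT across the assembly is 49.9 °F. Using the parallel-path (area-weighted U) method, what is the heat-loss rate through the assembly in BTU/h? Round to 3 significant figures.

2470 BTU/h

U_eff = 0.736/23.5 + 0.264/8.68 = 0.03132 + 0.03041 = 0.06173
R_eff = 1/U_eff = 16.2 ft²·°F·h/BTU
Q = 803 × 49.9 / 16.2 = 2474 BTU/h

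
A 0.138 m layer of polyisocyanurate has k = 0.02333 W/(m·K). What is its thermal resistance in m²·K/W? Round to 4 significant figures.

R = L/k = 0.138/0.02333 = 5.9151 m²·K/W

5.915 m²·K/W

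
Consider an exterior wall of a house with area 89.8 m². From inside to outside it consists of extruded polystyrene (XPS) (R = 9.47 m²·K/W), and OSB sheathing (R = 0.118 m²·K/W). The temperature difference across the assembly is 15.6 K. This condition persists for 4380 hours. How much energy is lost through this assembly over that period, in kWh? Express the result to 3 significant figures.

R_total = 9.47 + 0.118 = 9.588 m²·K/W
Q = 89.8 × 15.6 / 9.588 = 146.1 W
E = 146.1 W × 4380 h / 1000 = 640 kWh

640 kWh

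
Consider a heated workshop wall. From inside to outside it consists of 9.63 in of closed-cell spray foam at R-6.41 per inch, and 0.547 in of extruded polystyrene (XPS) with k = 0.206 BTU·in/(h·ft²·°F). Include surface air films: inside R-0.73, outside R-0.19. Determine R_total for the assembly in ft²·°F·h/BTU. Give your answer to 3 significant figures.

65.3 ft²·°F·h/BTU

9.63 × 6.41 = 61.73
0.547/0.206 = 2.655
R_total = 0.73 + 61.73 + 2.655 + 0.19 = 65.3 ft²·°F·h/BTU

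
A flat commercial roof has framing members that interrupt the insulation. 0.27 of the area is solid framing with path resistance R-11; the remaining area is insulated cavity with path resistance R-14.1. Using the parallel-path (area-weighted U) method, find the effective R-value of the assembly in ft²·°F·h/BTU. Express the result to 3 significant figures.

13.1 ft²·°F·h/BTU

U_eff = 0.73/14.1 + 0.27/11 = 0.05177 + 0.02455 = 0.07632
R_eff = 1/U_eff = 13.1 ft²·°F·h/BTU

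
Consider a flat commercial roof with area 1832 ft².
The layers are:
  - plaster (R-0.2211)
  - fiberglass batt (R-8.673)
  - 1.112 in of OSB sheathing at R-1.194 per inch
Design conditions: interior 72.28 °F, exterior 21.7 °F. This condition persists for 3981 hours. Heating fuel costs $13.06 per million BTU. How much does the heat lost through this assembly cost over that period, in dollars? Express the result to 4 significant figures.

471.3 dollars

1.112 × 1.194 = 1.3277
R_total = 0.2211 + 8.673 + 1.3277 = 10.222 ft²·°F·h/BTU
Q = 1832 × (72.28 − 21.7) / 10.222 = 9065.2 BTU/h
E = 9065.2 × 3981 = 36088000 BTU
Cost = 36088000/10⁶ × 13.06 = $471.31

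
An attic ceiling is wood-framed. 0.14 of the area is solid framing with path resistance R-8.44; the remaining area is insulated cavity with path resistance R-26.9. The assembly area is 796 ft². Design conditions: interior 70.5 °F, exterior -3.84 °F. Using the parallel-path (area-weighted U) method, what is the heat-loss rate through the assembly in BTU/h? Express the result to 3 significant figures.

U_eff = 0.86/26.9 + 0.14/8.44 = 0.03197 + 0.01659 = 0.04856
R_eff = 1/U_eff = 20.59 ft²·°F·h/BTU
Q = 796 × (70.5 − (-3.84)) / 20.59 = 2873 BTU/h

2870 BTU/h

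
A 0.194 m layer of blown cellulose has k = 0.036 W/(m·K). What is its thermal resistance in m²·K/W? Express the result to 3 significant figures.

5.39 m²·K/W

R = L/k = 0.194/0.036 = 5.389 m²·K/W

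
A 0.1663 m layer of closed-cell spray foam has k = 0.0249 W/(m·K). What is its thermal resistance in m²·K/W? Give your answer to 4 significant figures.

6.679 m²·K/W

R = L/k = 0.1663/0.0249 = 6.6787 m²·K/W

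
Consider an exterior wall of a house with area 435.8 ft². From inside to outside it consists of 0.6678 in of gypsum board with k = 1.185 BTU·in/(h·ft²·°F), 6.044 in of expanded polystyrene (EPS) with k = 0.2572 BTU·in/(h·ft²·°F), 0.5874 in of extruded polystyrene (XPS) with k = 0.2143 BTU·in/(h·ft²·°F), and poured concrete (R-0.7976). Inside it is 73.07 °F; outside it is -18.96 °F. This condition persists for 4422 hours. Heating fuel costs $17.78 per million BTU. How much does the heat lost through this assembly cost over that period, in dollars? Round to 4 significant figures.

0.6678/1.185 = 0.56354
6.044/0.2572 = 23.499
0.5874/0.2143 = 2.741
R_total = 0.56354 + 23.499 + 2.741 + 0.7976 = 27.601 ft²·°F·h/BTU
Q = 435.8 × (73.07 − (-18.96)) / 27.601 = 1453.1 BTU/h
E = 1453.1 × 4422 = 6425500 BTU
Cost = 6425500/10⁶ × 17.78 = $114.24

114.2 dollars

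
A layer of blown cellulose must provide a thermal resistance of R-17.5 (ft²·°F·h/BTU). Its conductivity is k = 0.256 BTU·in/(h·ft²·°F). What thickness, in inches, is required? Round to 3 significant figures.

L = R × k = 17.5 × 0.256 = 4.48 in

4.48 in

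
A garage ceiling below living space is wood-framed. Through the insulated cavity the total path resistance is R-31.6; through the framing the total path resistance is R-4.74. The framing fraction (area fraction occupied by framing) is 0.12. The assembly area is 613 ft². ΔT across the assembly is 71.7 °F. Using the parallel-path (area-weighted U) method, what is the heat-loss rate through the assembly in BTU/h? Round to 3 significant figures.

2340 BTU/h

U_eff = 0.88/31.6 + 0.12/4.74 = 0.02785 + 0.02532 = 0.05316
R_eff = 1/U_eff = 18.81 ft²·°F·h/BTU
Q = 613 × 71.7 / 18.81 = 2337 BTU/h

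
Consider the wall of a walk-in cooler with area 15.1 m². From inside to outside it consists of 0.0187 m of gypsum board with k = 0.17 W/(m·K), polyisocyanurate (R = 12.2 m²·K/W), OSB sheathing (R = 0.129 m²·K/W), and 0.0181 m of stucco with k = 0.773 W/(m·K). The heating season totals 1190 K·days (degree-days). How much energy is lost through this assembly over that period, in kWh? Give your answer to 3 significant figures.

34.6 kWh

0.0187/0.17 = 0.11
0.0181/0.773 = 0.02342
R_total = 0.11 + 12.2 + 0.129 + 0.02342 = 12.46 m²·K/W
E = A × HDD × 24 / R / 1000 = 15.1 × 1190 × 24 / 12.46 / 1000 = 34.6 kWh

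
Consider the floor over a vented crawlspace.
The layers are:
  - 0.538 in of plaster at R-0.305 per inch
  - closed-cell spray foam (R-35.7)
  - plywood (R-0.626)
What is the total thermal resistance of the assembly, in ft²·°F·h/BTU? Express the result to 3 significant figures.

0.538 × 0.305 = 0.1641
R_total = 0.1641 + 35.7 + 0.626 = 36.49 ft²·°F·h/BTU

36.5 ft²·°F·h/BTU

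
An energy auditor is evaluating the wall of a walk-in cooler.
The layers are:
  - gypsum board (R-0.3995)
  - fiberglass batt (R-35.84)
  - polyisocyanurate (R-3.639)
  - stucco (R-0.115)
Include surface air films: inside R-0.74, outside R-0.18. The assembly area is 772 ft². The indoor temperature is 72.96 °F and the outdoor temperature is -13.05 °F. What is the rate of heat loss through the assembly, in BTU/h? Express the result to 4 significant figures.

R_total = 0.74 + 0.3995 + 35.84 + 3.639 + 0.115 + 0.18 = 40.914 ft²·°F·h/BTU
Q = A·ΔT/R = 772 × (72.96 − (-13.05)) / 40.914 = 1622.9 BTU/h

1623 BTU/h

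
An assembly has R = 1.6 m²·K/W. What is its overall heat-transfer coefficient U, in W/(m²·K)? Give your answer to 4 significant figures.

0.6250 W/(m²·K)

U = 1/R = 1/1.6 = 0.625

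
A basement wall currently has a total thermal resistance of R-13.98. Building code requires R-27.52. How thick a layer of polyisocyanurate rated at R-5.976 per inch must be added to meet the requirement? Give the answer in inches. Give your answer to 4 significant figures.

2.266 in

ΔR = 27.52 − 13.98 = 13.54 ft²·°F·h/BTU
L = ΔR / (R/in) = 13.54/5.976 = 2.2657 in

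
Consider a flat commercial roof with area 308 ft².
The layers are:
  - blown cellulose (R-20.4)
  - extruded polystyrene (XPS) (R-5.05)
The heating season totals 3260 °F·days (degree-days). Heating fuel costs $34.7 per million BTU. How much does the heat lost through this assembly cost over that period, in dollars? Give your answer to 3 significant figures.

32.9 dollars

R_total = 20.4 + 5.05 = 25.45 ft²·°F·h/BTU
E = A × HDD × 24 / R = 308 × 3260 × 24 / 25.45 = 946900 BTU
Cost = 946900/10⁶ × 34.7 = $32.86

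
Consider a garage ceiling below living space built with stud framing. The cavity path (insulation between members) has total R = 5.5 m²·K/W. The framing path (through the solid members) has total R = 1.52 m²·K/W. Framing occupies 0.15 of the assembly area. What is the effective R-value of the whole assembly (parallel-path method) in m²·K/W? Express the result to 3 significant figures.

3.95 m²·K/W

U_eff = 0.85/5.5 + 0.15/1.52 = 0.1545 + 0.09868 = 0.2532
R_eff = 1/U_eff = 3.949 m²·K/W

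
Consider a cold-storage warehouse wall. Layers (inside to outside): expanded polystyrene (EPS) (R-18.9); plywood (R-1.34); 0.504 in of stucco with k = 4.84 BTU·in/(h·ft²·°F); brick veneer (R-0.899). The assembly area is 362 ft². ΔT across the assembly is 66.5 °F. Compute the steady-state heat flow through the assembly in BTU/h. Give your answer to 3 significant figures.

1130 BTU/h

0.504/4.84 = 0.1041
R_total = 18.9 + 1.34 + 0.1041 + 0.899 = 21.24 ft²·°F·h/BTU
Q = A·ΔT/R = 362 × 66.5 / 21.24 = 1133 BTU/h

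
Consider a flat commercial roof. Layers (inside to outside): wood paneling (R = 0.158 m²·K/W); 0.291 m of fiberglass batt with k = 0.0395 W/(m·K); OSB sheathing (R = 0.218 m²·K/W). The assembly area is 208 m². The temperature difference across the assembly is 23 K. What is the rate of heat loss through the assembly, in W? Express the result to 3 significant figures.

618 W

0.291/0.0395 = 7.367
R_total = 0.158 + 7.367 + 0.218 = 7.743 m²·K/W
Q = A·ΔT/R = 208 × 23 / 7.743 = 617.8 W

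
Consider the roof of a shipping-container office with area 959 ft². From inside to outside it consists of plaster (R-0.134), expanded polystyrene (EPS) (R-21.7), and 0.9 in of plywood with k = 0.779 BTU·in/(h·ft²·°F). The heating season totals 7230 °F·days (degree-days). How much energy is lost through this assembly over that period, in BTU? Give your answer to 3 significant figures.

7240000 BTU

0.9/0.779 = 1.155
R_total = 0.134 + 21.7 + 1.155 = 22.99 ft²·°F·h/BTU
E = A × HDD × 24 / R = 959 × 7230 × 24 / 22.99 = 7238000 BTU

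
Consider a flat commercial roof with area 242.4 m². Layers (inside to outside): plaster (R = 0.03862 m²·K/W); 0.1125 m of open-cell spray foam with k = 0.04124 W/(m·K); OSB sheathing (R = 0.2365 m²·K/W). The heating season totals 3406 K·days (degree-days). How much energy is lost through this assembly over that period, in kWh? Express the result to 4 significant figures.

6598 kWh

0.1125/0.04124 = 2.7279
R_total = 0.03862 + 2.7279 + 0.2365 = 3.0031 m²·K/W
E = A × HDD × 24 / R / 1000 = 242.4 × 3406 × 24 / 3.0031 / 1000 = 6598.2 kWh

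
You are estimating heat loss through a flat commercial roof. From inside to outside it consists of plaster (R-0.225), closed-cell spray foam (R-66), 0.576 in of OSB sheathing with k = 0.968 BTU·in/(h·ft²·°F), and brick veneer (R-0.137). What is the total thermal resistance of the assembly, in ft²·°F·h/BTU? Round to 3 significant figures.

67.0 ft²·°F·h/BTU

0.576/0.968 = 0.595
R_total = 0.225 + 66 + 0.595 + 0.137 = 66.96 ft²·°F·h/BTU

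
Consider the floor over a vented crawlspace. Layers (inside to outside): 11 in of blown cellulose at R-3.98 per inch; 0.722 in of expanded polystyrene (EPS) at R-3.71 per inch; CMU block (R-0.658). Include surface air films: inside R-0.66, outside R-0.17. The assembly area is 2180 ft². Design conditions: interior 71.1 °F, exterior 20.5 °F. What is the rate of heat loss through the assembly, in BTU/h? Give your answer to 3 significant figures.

2300 BTU/h

11 × 3.98 = 43.78
0.722 × 3.71 = 2.679
R_total = 0.66 + 43.78 + 2.679 + 0.658 + 0.17 = 47.95 ft²·°F·h/BTU
Q = A·ΔT/R = 2180 × (71.1 − 20.5) / 47.95 = 2301 BTU/h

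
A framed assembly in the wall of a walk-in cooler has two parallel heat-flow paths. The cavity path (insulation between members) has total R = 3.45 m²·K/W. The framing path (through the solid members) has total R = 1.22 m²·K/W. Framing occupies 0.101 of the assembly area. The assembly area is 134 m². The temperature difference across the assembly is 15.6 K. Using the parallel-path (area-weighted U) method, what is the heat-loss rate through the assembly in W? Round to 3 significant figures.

718 W

U_eff = 0.899/3.45 + 0.101/1.22 = 0.2606 + 0.08279 = 0.3434
R_eff = 1/U_eff = 2.912 m²·K/W
Q = 134 × 15.6 / 2.912 = 717.8 W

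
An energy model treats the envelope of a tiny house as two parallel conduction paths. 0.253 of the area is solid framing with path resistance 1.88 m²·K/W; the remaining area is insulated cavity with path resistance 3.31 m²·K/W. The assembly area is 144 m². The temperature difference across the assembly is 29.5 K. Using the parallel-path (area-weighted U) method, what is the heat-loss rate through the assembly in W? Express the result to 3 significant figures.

1530 W

U_eff = 0.747/3.31 + 0.253/1.88 = 0.2257 + 0.1346 = 0.3603
R_eff = 1/U_eff = 2.776 m²·K/W
Q = 144 × 29.5 / 2.776 = 1530 W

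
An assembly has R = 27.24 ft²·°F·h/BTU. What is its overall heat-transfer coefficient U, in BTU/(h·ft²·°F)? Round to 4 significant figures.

U = 1/R = 1/27.24 = 0.036711

0.03671 BTU/(h·ft²·°F)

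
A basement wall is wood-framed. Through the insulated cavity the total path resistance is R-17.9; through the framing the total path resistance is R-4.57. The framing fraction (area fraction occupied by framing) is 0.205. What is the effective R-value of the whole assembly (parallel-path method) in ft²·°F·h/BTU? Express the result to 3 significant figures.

11.2 ft²·°F·h/BTU

U_eff = 0.795/17.9 + 0.205/4.57 = 0.04441 + 0.04486 = 0.08927
R_eff = 1/U_eff = 11.2 ft²·°F·h/BTU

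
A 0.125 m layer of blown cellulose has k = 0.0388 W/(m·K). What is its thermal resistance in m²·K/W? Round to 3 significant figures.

3.22 m²·K/W

R = L/k = 0.125/0.0388 = 3.222 m²·K/W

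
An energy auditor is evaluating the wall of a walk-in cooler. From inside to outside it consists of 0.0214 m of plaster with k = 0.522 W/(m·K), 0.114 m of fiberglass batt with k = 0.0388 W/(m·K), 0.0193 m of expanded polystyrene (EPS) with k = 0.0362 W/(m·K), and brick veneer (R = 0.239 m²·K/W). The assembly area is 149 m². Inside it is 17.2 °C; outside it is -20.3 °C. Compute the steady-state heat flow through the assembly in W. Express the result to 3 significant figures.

1490 W

0.0214/0.522 = 0.041
0.114/0.0388 = 2.938
0.0193/0.0362 = 0.5331
R_total = 0.041 + 2.938 + 0.5331 + 0.239 = 3.751 m²·K/W
Q = A·ΔT/R = 149 × (17.2 − (-20.3)) / 3.751 = 1489 W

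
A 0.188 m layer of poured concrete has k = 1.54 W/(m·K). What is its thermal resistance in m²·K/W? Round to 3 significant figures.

R = L/k = 0.188/1.54 = 0.1221 m²·K/W

0.122 m²·K/W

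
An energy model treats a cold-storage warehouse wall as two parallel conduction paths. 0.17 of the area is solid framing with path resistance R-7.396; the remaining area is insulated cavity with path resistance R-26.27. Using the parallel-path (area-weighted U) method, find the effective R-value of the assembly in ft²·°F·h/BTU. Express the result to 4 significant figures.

U_eff = 0.83/26.27 + 0.17/7.396 = 0.031595 + 0.022985 = 0.05458
R_eff = 1/U_eff = 18.322 ft²·°F·h/BTU

18.32 ft²·°F·h/BTU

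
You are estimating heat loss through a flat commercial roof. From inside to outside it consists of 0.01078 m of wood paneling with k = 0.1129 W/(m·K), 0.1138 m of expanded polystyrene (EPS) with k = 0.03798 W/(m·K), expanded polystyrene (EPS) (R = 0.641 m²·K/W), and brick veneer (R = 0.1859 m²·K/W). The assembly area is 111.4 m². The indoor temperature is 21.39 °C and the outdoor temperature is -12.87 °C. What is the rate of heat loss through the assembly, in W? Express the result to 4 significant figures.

973.9 W

0.01078/0.1129 = 0.095483
0.1138/0.03798 = 2.9963
R_total = 0.095483 + 2.9963 + 0.641 + 0.1859 = 3.9187 m²·K/W
Q = A·ΔT/R = 111.4 × (21.39 − (-12.87)) / 3.9187 = 973.94 W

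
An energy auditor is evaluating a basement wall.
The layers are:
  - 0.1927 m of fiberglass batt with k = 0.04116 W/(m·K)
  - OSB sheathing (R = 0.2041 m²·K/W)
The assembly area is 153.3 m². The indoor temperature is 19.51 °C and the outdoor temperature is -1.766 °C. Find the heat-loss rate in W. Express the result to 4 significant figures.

667.6 W

0.1927/0.04116 = 4.6817
R_total = 4.6817 + 0.2041 = 4.8858 m²·K/W
Q = A·ΔT/R = 153.3 × (19.51 − (-1.766)) / 4.8858 = 667.57 W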